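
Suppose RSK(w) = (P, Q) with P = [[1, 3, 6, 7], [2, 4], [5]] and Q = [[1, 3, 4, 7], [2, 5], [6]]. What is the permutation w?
2 1 5 6 4 3 7

Reverse RSK: for i = n, n-1, ..., 1, locate i in Q, remove the corresponding corner cell from P, and reverse-bump its entry up through P; the value ejected from row 1 is w(i).

So w = 2 1 5 6 4 3 7.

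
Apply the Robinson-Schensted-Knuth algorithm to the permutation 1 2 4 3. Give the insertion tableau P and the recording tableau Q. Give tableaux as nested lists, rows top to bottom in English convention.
Insert each entry of the permutation into P by Schensted row insertion, recording in Q the position of each new cell.

After inserting 1: P = [[1]].
After inserting 2: P = [[1, 2]].
After inserting 4: P = [[1, 2, 4]].
After inserting 3: P = [[1, 2, 3], [4]].

So P = [[1, 2, 3], [4]], Q = [[1, 2, 3], [4]].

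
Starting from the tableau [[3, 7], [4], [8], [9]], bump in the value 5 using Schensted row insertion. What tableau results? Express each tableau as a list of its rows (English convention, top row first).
In row 1, 5 replaces 7 (the leftmost entry greater than 5); 7 is bumped to row 2. 7 is appended to row 2. The new tableau is [[3, 5], [4, 7], [8], [9]].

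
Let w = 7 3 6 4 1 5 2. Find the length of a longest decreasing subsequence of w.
4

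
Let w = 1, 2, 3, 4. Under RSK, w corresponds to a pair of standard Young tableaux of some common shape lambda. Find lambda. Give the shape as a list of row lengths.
[4]

Row-insert each entry into an empty tableau.

After inserting 1: P = [[1]].
After inserting 2: P = [[1, 2]].
After inserting 3: P = [[1, 2, 3]].
After inserting 4: P = [[1, 2, 3, 4]].

The final insertion tableau P = [[1, 2, 3, 4]] has shape [4].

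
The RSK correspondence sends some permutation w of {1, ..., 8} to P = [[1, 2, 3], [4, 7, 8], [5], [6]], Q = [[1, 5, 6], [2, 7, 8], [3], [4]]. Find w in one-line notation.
6 5 4 1 7 8 2 3

Reverse RSK: for i = n, n-1, ..., 1, locate i in Q, remove the corresponding corner cell from P, and reverse-bump its entry up through P; the value ejected from row 1 is w(i).

So w = 6 5 4 1 7 8 2 3.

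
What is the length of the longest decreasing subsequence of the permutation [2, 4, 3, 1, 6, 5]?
3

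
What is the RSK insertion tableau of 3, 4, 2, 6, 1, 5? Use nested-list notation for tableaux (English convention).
After inserting 3: P = [[3]].
After inserting 4: P = [[3, 4]].
After inserting 2: P = [[2, 4], [3]].
After inserting 6: P = [[2, 4, 6], [3]].
After inserting 1: P = [[1, 4, 6], [2], [3]].
After inserting 5: P = [[1, 4, 5], [2, 6], [3]].

So P = [[1, 4, 5], [2, 6], [3]].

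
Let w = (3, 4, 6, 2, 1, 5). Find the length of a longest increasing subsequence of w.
3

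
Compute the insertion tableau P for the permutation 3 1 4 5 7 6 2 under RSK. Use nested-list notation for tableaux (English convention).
P = [[1, 2, 5, 6], [3, 4], [7]]

Insert 3: appended to row 1. P = [[3]].
Insert 1: 1 bumps 3 from row 1; 3 starts row 2. P = [[1], [3]].
Insert 4: appended to row 1. P = [[1, 4], [3]].
Insert 5: appended to row 1. P = [[1, 4, 5], [3]].
Insert 7: appended to row 1. P = [[1, 4, 5, 7], [3]].
Insert 6: 6 bumps 7 from row 1; 7 appends to row 2. P = [[1, 4, 5, 6], [3, 7]].
Insert 2: 2 bumps 4 from row 1; 4 bumps 7 from row 2; 7 starts row 3. P = [[1, 2, 5, 6], [3, 4], [7]].

So P = [[1, 2, 5, 6], [3, 4], [7]].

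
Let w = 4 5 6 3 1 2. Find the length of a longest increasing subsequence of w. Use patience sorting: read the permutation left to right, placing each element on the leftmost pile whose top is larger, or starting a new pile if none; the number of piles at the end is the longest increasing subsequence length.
4: new pile. tops = [4]
5: new pile. tops = [4, 5]
6: new pile. tops = [4, 5, 6]
3: onto pile 1 (replacing 4). tops = [3, 5, 6]
1: onto pile 1 (replacing 3). tops = [1, 5, 6]
2: onto pile 2 (replacing 5). tops = [1, 2, 6]

3 piles, so the longest increasing subsequence has length 3.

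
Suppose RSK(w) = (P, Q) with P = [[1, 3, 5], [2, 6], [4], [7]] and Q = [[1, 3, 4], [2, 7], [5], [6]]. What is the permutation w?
Reverse the RSK construction: for i from n down to 1, find the cell of Q containing i, remove the entry at that cell from P, and reverse-bump it up through P; the value ejected from row 1 is w(i).

Step i=7: Q has 7 at row 2, column 2; remove 6 from row 2 of P and reverse-bump: 6 enters row 1 and ejects 5. So w(7) = 5. P is now [[1, 3, 6], [2], [4], [7]].
Step i=6: Q has 6 at row 4, column 1; remove 7 from row 4 of P and reverse-bump: 7 enters row 3 and ejects 4; 4 enters row 2 and ejects 2; 2 enters row 1 and ejects 1. So w(6) = 1. P is now [[2, 3, 6], [4], [7]].
Step i=5: Q has 5 at row 3, column 1; remove 7 from row 3 of P and reverse-bump: 7 enters row 2 and ejects 4; 4 enters row 1 and ejects 3. So w(5) = 3. P is now [[2, 4, 6], [7]].
Step i=4: Q has 4 at row 1, column 3; remove that cell from P, ejecting 6. So w(4) = 6. P is now [[2, 4], [7]].
Step i=3: Q has 3 at row 1, column 2; remove that cell from P, ejecting 4. So w(3) = 4. P is now [[2], [7]].
Step i=2: Q has 2 at row 2, column 1; remove 7 from row 2 of P and reverse-bump: 7 enters row 1 and ejects 2. So w(2) = 2. P is now [[7]].
Step i=1: Q has 1 at row 1, column 1; remove that cell from P, ejecting 7. So w(1) = 7. P is now [].

So w = 7 2 4 6 3 1 5.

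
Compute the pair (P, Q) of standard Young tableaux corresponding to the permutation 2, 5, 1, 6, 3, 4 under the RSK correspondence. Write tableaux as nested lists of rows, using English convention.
P = [[1, 3, 4], [2, 5, 6]], Q = [[1, 2, 4], [3, 5, 6]]

Insert each entry of the permutation into P by Schensted row insertion, recording in Q the position of each new cell.

Insert 2: appended to row 1. P = [[2]], Q = [[1]].
Insert 5: appended to row 1. P = [[2, 5]], Q = [[1, 2]].
Insert 1: 1 bumps 2 from row 1; 2 starts row 2. P = [[1, 5], [2]], Q = [[1, 2], [3]].
Insert 6: appended to row 1. P = [[1, 5, 6], [2]], Q = [[1, 2, 4], [3]].
Insert 3: 3 bumps 5 from row 1; 5 appends to row 2. P = [[1, 3, 6], [2, 5]], Q = [[1, 2, 4], [3, 5]].
Insert 4: 4 bumps 6 from row 1; 6 appends to row 2. P = [[1, 3, 4], [2, 5, 6]], Q = [[1, 2, 4], [3, 5, 6]].

So P = [[1, 3, 4], [2, 5, 6]], Q = [[1, 2, 4], [3, 5, 6]].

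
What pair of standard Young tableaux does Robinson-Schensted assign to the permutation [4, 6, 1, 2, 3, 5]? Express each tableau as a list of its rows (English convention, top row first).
Insert each entry of the permutation into P by Schensted row insertion, recording in Q the position of each new cell.

Insert 4: appended to row 1. P = [[4]], Q = [[1]].
Insert 6: appended to row 1. P = [[4, 6]], Q = [[1, 2]].
Insert 1: 1 bumps 4 from row 1; 4 starts row 2. P = [[1, 6], [4]], Q = [[1, 2], [3]].
Insert 2: 2 bumps 6 from row 1; 6 appends to row 2. P = [[1, 2], [4, 6]], Q = [[1, 2], [3, 4]].
Insert 3: appended to row 1. P = [[1, 2, 3], [4, 6]], Q = [[1, 2, 5], [3, 4]].
Insert 5: appended to row 1. P = [[1, 2, 3, 5], [4, 6]], Q = [[1, 2, 5, 6], [3, 4]].

So P = [[1, 2, 3, 5], [4, 6]], Q = [[1, 2, 5, 6], [3, 4]].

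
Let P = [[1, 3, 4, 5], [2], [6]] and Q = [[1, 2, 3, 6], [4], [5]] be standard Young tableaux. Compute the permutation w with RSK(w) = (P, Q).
Reverse the RSK construction: for i from n down to 1, find the cell of Q containing i, remove the entry at that cell from P, and reverse-bump it up through P; the value ejected from row 1 is w(i).

Step i=6: Q has 6 at row 1, column 4; remove that cell from P, ejecting 5. So w(6) = 5. P is now [[1, 3, 4], [2], [6]].
Step i=5: Q has 5 at row 3, column 1; remove 6 from row 3 of P and reverse-bump: 6 enters row 2 and ejects 2; 2 enters row 1 and ejects 1. So w(5) = 1. P is now [[2, 3, 4], [6]].
Step i=4: Q has 4 at row 2, column 1; remove 6 from row 2 of P and reverse-bump: 6 enters row 1 and ejects 4. So w(4) = 4. P is now [[2, 3, 6]].
Step i=3: Q has 3 at row 1, column 3; remove that cell from P, ejecting 6. So w(3) = 6. P is now [[2, 3]].
Step i=2: Q has 2 at row 1, column 2; remove that cell from P, ejecting 3. So w(2) = 3. P is now [[2]].
Step i=1: Q has 1 at row 1, column 1; remove that cell from P, ejecting 2. So w(1) = 2. P is now [].

So w = 2 3 6 4 1 5.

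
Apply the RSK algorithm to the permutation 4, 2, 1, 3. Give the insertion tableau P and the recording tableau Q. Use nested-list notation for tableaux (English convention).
Insert each entry of the permutation into P by Schensted row insertion, recording in Q the position of each new cell.

Insert 4: appended to row 1. P = [[4]], Q = [[1]].
Insert 2: 2 bumps 4 from row 1; 4 starts row 2. P = [[2], [4]], Q = [[1], [2]].
Insert 1: 1 bumps 2 from row 1; 2 bumps 4 from row 2; 4 starts row 3. P = [[1], [2], [4]], Q = [[1], [2], [3]].
Insert 3: appended to row 1. P = [[1, 3], [2], [4]], Q = [[1, 4], [2], [3]].

So P = [[1, 3], [2], [4]], Q = [[1, 4], [2], [3]].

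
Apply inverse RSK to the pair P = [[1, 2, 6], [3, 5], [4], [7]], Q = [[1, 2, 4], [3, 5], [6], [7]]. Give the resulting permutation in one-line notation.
4 5 1 7 6 3 2

Reverse the RSK construction: for i from n down to 1, find the cell of Q containing i, remove the entry at that cell from P, and reverse-bump it up through P; the value ejected from row 1 is w(i).

Step i=7: Q has 7 at row 4, column 1; remove 7 from row 4 of P and reverse-bump: 7 enters row 3 and ejects 4; 4 enters row 2 and ejects 3; 3 enters row 1 and ejects 2. So w(7) = 2. P is now [[1, 3, 6], [4, 5], [7]].
Step i=6: Q has 6 at row 3, column 1; remove 7 from row 3 of P and reverse-bump: 7 enters row 2 and ejects 5; 5 enters row 1 and ejects 3. So w(6) = 3. P is now [[1, 5, 6], [4, 7]].
Step i=5: Q has 5 at row 2, column 2; remove 7 from row 2 of P and reverse-bump: 7 enters row 1 and ejects 6. So w(5) = 6. P is now [[1, 5, 7], [4]].
Step i=4: Q has 4 at row 1, column 3; remove that cell from P, ejecting 7. So w(4) = 7. P is now [[1, 5], [4]].
Step i=3: Q has 3 at row 2, column 1; remove 4 from row 2 of P and reverse-bump: 4 enters row 1 and ejects 1. So w(3) = 1. P is now [[4, 5]].
Step i=2: Q has 2 at row 1, column 2; remove that cell from P, ejecting 5. So w(2) = 5. P is now [[4]].
Step i=1: Q has 1 at row 1, column 1; remove that cell from P, ejecting 4. So w(1) = 4. P is now [].

So w = 4 5 1 7 6 3 2.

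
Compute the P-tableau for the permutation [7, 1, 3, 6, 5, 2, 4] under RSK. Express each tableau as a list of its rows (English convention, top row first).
P = [[1, 2, 4], [3, 5], [6], [7]]

After inserting 7: P = [[7]].
After inserting 1: P = [[1], [7]].
After inserting 3: P = [[1, 3], [7]].
After inserting 6: P = [[1, 3, 6], [7]].
After inserting 5: P = [[1, 3, 5], [6], [7]].
After inserting 2: P = [[1, 2, 5], [3], [6], [7]].
After inserting 4: P = [[1, 2, 4], [3, 5], [6], [7]].

So P = [[1, 2, 4], [3, 5], [6], [7]].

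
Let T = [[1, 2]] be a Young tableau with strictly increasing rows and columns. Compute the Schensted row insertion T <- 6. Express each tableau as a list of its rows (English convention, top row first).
[[1, 2, 6]]

6 is larger than every entry of row 1, so it is appended to row 1. The new tableau is [[1, 2, 6]].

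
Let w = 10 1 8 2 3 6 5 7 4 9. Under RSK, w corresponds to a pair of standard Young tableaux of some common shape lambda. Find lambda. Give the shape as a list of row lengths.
[6, 1, 1, 1, 1]

Row-insert each entry into an empty tableau.

After inserting 10: P = [[10]].
After inserting 1: P = [[1], [10]].
After inserting 8: P = [[1, 8], [10]].
After inserting 2: P = [[1, 2], [8], [10]].
After inserting 3: P = [[1, 2, 3], [8], [10]].
After inserting 6: P = [[1, 2, 3, 6], [8], [10]].
After inserting 5: P = [[1, 2, 3, 5], [6], [8], [10]].
After inserting 7: P = [[1, 2, 3, 5, 7], [6], [8], [10]].
After inserting 4: P = [[1, 2, 3, 4, 7], [5], [6], [8], [10]].
After inserting 9: P = [[1, 2, 3, 4, 7, 9], [5], [6], [8], [10]].

The final insertion tableau P = [[1, 2, 3, 4, 7, 9], [5], [6], [8], [10]] has shape [6, 1, 1, 1, 1].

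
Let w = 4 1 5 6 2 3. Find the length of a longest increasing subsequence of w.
3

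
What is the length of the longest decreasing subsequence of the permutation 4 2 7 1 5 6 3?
3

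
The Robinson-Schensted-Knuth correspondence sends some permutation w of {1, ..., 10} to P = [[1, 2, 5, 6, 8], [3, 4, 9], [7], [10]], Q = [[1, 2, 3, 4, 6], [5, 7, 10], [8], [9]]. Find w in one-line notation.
3 4 5 7 1 10 9 6 2 8

Reverse RSK: for i = n, n-1, ..., 1, locate i in Q, remove the corresponding corner cell from P, and reverse-bump its entry up through P; the value ejected from row 1 is w(i).

So w = 3 4 5 7 1 10 9 6 2 8.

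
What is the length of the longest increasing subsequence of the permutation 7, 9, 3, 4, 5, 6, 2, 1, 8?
5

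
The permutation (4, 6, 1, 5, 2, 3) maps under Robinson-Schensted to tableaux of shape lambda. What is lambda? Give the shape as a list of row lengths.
[3, 2, 1]

Row-insert each entry into an empty tableau.

After inserting 4: P = [[4]].
After inserting 6: P = [[4, 6]].
After inserting 1: P = [[1, 6], [4]].
After inserting 5: P = [[1, 5], [4, 6]].
After inserting 2: P = [[1, 2], [4, 5], [6]].
After inserting 3: P = [[1, 2, 3], [4, 5], [6]].

The final insertion tableau P = [[1, 2, 3], [4, 5], [6]] has shape [3, 2, 1].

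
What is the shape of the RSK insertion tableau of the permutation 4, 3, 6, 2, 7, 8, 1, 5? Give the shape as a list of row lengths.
[4, 2, 1, 1]

Row-insert each entry into an empty tableau.

After inserting 4: P = [[4]].
After inserting 3: P = [[3], [4]].
After inserting 6: P = [[3, 6], [4]].
After inserting 2: P = [[2, 6], [3], [4]].
After inserting 7: P = [[2, 6, 7], [3], [4]].
After inserting 8: P = [[2, 6, 7, 8], [3], [4]].
After inserting 1: P = [[1, 6, 7, 8], [2], [3], [4]].
After inserting 5: P = [[1, 5, 7, 8], [2, 6], [3], [4]].

The final insertion tableau P = [[1, 5, 7, 8], [2, 6], [3], [4]] has shape [4, 2, 1, 1].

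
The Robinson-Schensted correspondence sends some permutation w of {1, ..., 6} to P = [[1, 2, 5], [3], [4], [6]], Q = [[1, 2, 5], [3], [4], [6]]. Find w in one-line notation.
1 6 4 3 5 2

Reverse the RSK construction: for i from n down to 1, find the cell of Q containing i, remove the entry at that cell from P, and reverse-bump it up through P; the value ejected from row 1 is w(i).

Step i=6: Q has 6 at row 4, column 1; remove 6 from row 4 of P and reverse-bump: 6 enters row 3 and ejects 4; 4 enters row 2 and ejects 3; 3 enters row 1 and ejects 2. So w(6) = 2. P is now [[1, 3, 5], [4], [6]].
Step i=5: Q has 5 at row 1, column 3; remove that cell from P, ejecting 5. So w(5) = 5. P is now [[1, 3], [4], [6]].
Step i=4: Q has 4 at row 3, column 1; remove 6 from row 3 of P and reverse-bump: 6 enters row 2 and ejects 4; 4 enters row 1 and ejects 3. So w(4) = 3. P is now [[1, 4], [6]].
Step i=3: Q has 3 at row 2, column 1; remove 6 from row 2 of P and reverse-bump: 6 enters row 1 and ejects 4. So w(3) = 4. P is now [[1, 6]].
Step i=2: Q has 2 at row 1, column 2; remove that cell from P, ejecting 6. So w(2) = 6. P is now [[1]].
Step i=1: Q has 1 at row 1, column 1; remove that cell from P, ejecting 1. So w(1) = 1. P is now [].

So w = 1 6 4 3 5 2.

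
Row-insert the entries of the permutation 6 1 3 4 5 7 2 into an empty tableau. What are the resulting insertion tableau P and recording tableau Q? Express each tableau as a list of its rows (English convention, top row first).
Insert each entry of the permutation into P by Schensted row insertion, recording in Q the position of each new cell.

Insert 6: appended to row 1. P = [[6]].
Insert 1: 1 bumps 6 from row 1; 6 starts row 2. P = [[1], [6]].
Insert 3: appended to row 1. P = [[1, 3], [6]].
Insert 4: appended to row 1. P = [[1, 3, 4], [6]].
Insert 5: appended to row 1. P = [[1, 3, 4, 5], [6]].
Insert 7: appended to row 1. P = [[1, 3, 4, 5, 7], [6]].
Insert 2: 2 bumps 3 from row 1; 3 bumps 6 from row 2; 6 starts row 3. P = [[1, 2, 4, 5, 7], [3], [6]].

So P = [[1, 2, 4, 5, 7], [3], [6]], Q = [[1, 3, 4, 5, 6], [2], [7]].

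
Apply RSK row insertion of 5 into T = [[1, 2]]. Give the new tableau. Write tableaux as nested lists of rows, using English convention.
[[1, 2, 5]]

5 is larger than every entry of row 1, so it is appended to row 1. The new tableau is [[1, 2, 5]].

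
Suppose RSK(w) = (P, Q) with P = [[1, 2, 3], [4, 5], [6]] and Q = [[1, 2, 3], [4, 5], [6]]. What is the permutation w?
Reverse the RSK construction: for i from n down to 1, find the cell of Q containing i, remove the entry at that cell from P, and reverse-bump it up through P; the value ejected from row 1 is w(i).

Step i=6: Q has 6 at row 3, column 1; remove 6 from row 3 of P and reverse-bump: 6 enters row 2 and ejects 5; 5 enters row 1 and ejects 3. So w(6) = 3. P is now [[1, 2, 5], [4, 6]].
Step i=5: Q has 5 at row 2, column 2; remove 6 from row 2 of P and reverse-bump: 6 enters row 1 and ejects 5. So w(5) = 5. P is now [[1, 2, 6], [4]].
Step i=4: Q has 4 at row 2, column 1; remove 4 from row 2 of P and reverse-bump: 4 enters row 1 and ejects 2. So w(4) = 2. P is now [[1, 4, 6]].
Step i=3: Q has 3 at row 1, column 3; remove that cell from P, ejecting 6. So w(3) = 6. P is now [[1, 4]].
Step i=2: Q has 2 at row 1, column 2; remove that cell from P, ejecting 4. So w(2) = 4. P is now [[1]].
Step i=1: Q has 1 at row 1, column 1; remove that cell from P, ejecting 1. So w(1) = 1. P is now [].

So w = 1 4 6 2 5 3.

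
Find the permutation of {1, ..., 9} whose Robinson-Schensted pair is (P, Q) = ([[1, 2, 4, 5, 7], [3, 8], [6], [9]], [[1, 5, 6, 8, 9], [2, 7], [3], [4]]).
Reverse RSK: for i = n, n-1, ..., 1, locate i in Q, remove the corresponding corner cell from P, and reverse-bump its entry up through P; the value ejected from row 1 is w(i).

So w = 9 6 3 1 2 8 4 5 7.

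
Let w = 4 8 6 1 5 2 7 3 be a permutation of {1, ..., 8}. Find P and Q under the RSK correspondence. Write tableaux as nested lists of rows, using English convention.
P = [[1, 2, 3], [4, 5, 7], [6], [8]], Q = [[1, 2, 7], [3, 5, 8], [4], [6]]

Insert each entry of the permutation into P by Schensted row insertion, recording in Q the position of each new cell.

After inserting 4: P = [[4]].
After inserting 8: P = [[4, 8]].
After inserting 6: P = [[4, 6], [8]].
After inserting 1: P = [[1, 6], [4], [8]].
After inserting 5: P = [[1, 5], [4, 6], [8]].
After inserting 2: P = [[1, 2], [4, 5], [6], [8]].
After inserting 7: P = [[1, 2, 7], [4, 5], [6], [8]].
After inserting 3: P = [[1, 2, 3], [4, 5, 7], [6], [8]].

So P = [[1, 2, 3], [4, 5, 7], [6], [8]], Q = [[1, 2, 7], [3, 5, 8], [4], [6]].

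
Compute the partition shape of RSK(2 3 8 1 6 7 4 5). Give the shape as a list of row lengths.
Row-insert each entry into an empty tableau.

After inserting 2: P = [[2]].
After inserting 3: P = [[2, 3]].
After inserting 8: P = [[2, 3, 8]].
After inserting 1: P = [[1, 3, 8], [2]].
After inserting 6: P = [[1, 3, 6], [2, 8]].
After inserting 7: P = [[1, 3, 6, 7], [2, 8]].
After inserting 4: P = [[1, 3, 4, 7], [2, 6], [8]].
After inserting 5: P = [[1, 3, 4, 5], [2, 6, 7], [8]].

The final insertion tableau P = [[1, 3, 4, 5], [2, 6, 7], [8]] has shape [4, 3, 1].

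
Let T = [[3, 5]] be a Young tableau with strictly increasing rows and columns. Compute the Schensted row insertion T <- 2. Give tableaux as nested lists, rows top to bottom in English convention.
In row 1, 2 replaces 3 (the leftmost entry greater than 2); 3 is bumped to row 2. 3 starts a new row 2. The new tableau is [[2, 5], [3]].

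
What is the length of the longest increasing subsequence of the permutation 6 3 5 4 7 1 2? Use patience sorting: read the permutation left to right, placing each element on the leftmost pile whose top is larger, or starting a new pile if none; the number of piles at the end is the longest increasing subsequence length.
6: new pile. tops = [6]
3: onto pile 1 (replacing 6). tops = [3]
5: new pile. tops = [3, 5]
4: onto pile 2 (replacing 5). tops = [3, 4]
7: new pile. tops = [3, 4, 7]
1: onto pile 1 (replacing 3). tops = [1, 4, 7]
2: onto pile 2 (replacing 4). tops = [1, 2, 7]

3 piles, so the longest increasing subsequence has length 3.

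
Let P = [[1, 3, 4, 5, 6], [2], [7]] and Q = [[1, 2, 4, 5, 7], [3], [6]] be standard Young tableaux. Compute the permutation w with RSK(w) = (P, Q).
Reverse RSK: for i = n, n-1, ..., 1, locate i in Q, remove the corresponding corner cell from P, and reverse-bump its entry up through P; the value ejected from row 1 is w(i).

So w = 2 7 3 4 5 1 6.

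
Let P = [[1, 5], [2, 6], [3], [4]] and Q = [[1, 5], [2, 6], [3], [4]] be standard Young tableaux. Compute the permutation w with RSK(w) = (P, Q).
Reverse the RSK construction: for i from n down to 1, find the cell of Q containing i, remove the entry at that cell from P, and reverse-bump it up through P; the value ejected from row 1 is w(i).

Step i=6: Q has 6 at row 2, column 2; remove 6 from row 2 of P and reverse-bump: 6 enters row 1 and ejects 5. So w(6) = 5. P is now [[1, 6], [2], [3], [4]].
Step i=5: Q has 5 at row 1, column 2; remove that cell from P, ejecting 6. So w(5) = 6. P is now [[1], [2], [3], [4]].
Step i=4: Q has 4 at row 4, column 1; remove 4 from row 4 of P and reverse-bump: 4 enters row 3 and ejects 3; 3 enters row 2 and ejects 2; 2 enters row 1 and ejects 1. So w(4) = 1. P is now [[2], [3], [4]].
Step i=3: Q has 3 at row 3, column 1; remove 4 from row 3 of P and reverse-bump: 4 enters row 2 and ejects 3; 3 enters row 1 and ejects 2. So w(3) = 2. P is now [[3], [4]].
Step i=2: Q has 2 at row 2, column 1; remove 4 from row 2 of P and reverse-bump: 4 enters row 1 and ejects 3. So w(2) = 3. P is now [[4]].
Step i=1: Q has 1 at row 1, column 1; remove that cell from P, ejecting 4. So w(1) = 4. P is now [].

So w = 4 3 2 1 6 5.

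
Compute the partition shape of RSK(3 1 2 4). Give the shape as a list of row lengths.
[3, 1]

Row-insert each entry into an empty tableau.

After inserting 3: P = [[3]].
After inserting 1: P = [[1], [3]].
After inserting 2: P = [[1, 2], [3]].
After inserting 4: P = [[1, 2, 4], [3]].

The final insertion tableau P = [[1, 2, 4], [3]] has shape [3, 1].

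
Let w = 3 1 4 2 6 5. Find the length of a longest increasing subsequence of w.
3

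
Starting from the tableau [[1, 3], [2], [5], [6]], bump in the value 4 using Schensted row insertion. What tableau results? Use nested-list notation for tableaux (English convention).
4 is larger than every entry of row 1, so it is appended to row 1. The new tableau is [[1, 3, 4], [2], [5], [6]].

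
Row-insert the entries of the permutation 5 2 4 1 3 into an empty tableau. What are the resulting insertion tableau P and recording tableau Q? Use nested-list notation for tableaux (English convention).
Insert each entry of the permutation into P by Schensted row insertion, recording in Q the position of each new cell.

Insert 5: appended to row 1. P = [[5]], Q = [[1]].
Insert 2: 2 bumps 5 from row 1; 5 starts row 2. P = [[2], [5]], Q = [[1], [2]].
Insert 4: appended to row 1. P = [[2, 4], [5]], Q = [[1, 3], [2]].
Insert 1: 1 bumps 2 from row 1; 2 bumps 5 from row 2; 5 starts row 3. P = [[1, 4], [2], [5]], Q = [[1, 3], [2], [4]].
Insert 3: 3 bumps 4 from row 1; 4 appends to row 2. P = [[1, 3], [2, 4], [5]], Q = [[1, 3], [2, 5], [4]].

So P = [[1, 3], [2, 4], [5]], Q = [[1, 3], [2, 5], [4]].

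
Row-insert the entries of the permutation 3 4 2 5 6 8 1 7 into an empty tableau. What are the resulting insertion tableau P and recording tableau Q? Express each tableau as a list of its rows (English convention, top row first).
Insert each entry of the permutation into P by Schensted row insertion, recording in Q the position of each new cell.

Insert 3: appended to row 1. P = [[3]].
Insert 4: appended to row 1. P = [[3, 4]].
Insert 2: 2 bumps 3 from row 1; 3 starts row 2. P = [[2, 4], [3]].
Insert 5: appended to row 1. P = [[2, 4, 5], [3]].
Insert 6: appended to row 1. P = [[2, 4, 5, 6], [3]].
Insert 8: appended to row 1. P = [[2, 4, 5, 6, 8], [3]].
Insert 1: 1 bumps 2 from row 1; 2 bumps 3 from row 2; 3 starts row 3. P = [[1, 4, 5, 6, 8], [2], [3]].
Insert 7: 7 bumps 8 from row 1; 8 appends to row 2. P = [[1, 4, 5, 6, 7], [2, 8], [3]].

So P = [[1, 4, 5, 6, 7], [2, 8], [3]], Q = [[1, 2, 4, 5, 6], [3, 8], [7]].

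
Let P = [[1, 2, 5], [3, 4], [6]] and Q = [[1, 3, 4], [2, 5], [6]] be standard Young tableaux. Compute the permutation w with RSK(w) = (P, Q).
3 1 4 6 5 2

Reverse the RSK construction: for i from n down to 1, find the cell of Q containing i, remove the entry at that cell from P, and reverse-bump it up through P; the value ejected from row 1 is w(i).

Step i=6: Q has 6 at row 3, column 1; remove 6 from row 3 of P and reverse-bump: 6 enters row 2 and ejects 4; 4 enters row 1 and ejects 2. So w(6) = 2. P is now [[1, 4, 5], [3, 6]].
Step i=5: Q has 5 at row 2, column 2; remove 6 from row 2 of P and reverse-bump: 6 enters row 1 and ejects 5. So w(5) = 5. P is now [[1, 4, 6], [3]].
Step i=4: Q has 4 at row 1, column 3; remove that cell from P, ejecting 6. So w(4) = 6. P is now [[1, 4], [3]].
Step i=3: Q has 3 at row 1, column 2; remove that cell from P, ejecting 4. So w(3) = 4. P is now [[1], [3]].
Step i=2: Q has 2 at row 2, column 1; remove 3 from row 2 of P and reverse-bump: 3 enters row 1 and ejects 1. So w(2) = 1. P is now [[3]].
Step i=1: Q has 1 at row 1, column 1; remove that cell from P, ejecting 3. So w(1) = 3. P is now [].

So w = 3 1 4 6 5 2.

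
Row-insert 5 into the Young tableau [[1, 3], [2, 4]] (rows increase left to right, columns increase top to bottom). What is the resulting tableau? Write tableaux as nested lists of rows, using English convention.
5 is larger than every entry of row 1, so it is appended to row 1. The new tableau is [[1, 3, 5], [2, 4]].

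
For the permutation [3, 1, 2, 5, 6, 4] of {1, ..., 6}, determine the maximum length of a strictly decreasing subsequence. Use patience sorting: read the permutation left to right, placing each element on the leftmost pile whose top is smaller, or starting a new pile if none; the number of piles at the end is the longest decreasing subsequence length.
2

3: new pile. tops = [3]
1: new pile. tops = [3, 1]
2: onto pile 2 (replacing 1). tops = [3, 2]
5: onto pile 1 (replacing 3). tops = [5, 2]
6: onto pile 1 (replacing 5). tops = [6, 2]
4: onto pile 2 (replacing 2). tops = [6, 4]

2 piles, so the longest decreasing subsequence has length 2.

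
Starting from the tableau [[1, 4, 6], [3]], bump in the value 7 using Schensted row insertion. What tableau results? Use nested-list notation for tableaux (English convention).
[[1, 4, 6, 7], [3]]

7 is larger than every entry of row 1, so it is appended to row 1. The new tableau is [[1, 4, 6, 7], [3]].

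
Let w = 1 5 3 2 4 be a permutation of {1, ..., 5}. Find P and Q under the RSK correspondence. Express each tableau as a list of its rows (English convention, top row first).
Insert each entry of the permutation into P by Schensted row insertion, recording in Q the position of each new cell.

Insert 1: appended to row 1. P = [[1]].
Insert 5: appended to row 1. P = [[1, 5]].
Insert 3: 3 bumps 5 from row 1; 5 starts row 2. P = [[1, 3], [5]].
Insert 2: 2 bumps 3 from row 1; 3 bumps 5 from row 2; 5 starts row 3. P = [[1, 2], [3], [5]].
Insert 4: appended to row 1. P = [[1, 2, 4], [3], [5]].

So P = [[1, 2, 4], [3], [5]], Q = [[1, 2, 5], [3], [4]].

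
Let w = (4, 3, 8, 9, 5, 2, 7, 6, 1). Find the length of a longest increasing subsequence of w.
3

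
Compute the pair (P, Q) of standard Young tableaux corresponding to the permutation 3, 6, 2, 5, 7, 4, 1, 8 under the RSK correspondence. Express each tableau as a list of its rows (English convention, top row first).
Insert each entry of the permutation into P by Schensted row insertion, recording in Q the position of each new cell.

Insert 3: appended to row 1. P = [[3]].
Insert 6: appended to row 1. P = [[3, 6]].
Insert 2: 2 bumps 3 from row 1; 3 starts row 2. P = [[2, 6], [3]].
Insert 5: 5 bumps 6 from row 1; 6 appends to row 2. P = [[2, 5], [3, 6]].
Insert 7: appended to row 1. P = [[2, 5, 7], [3, 6]].
Insert 4: 4 bumps 5 from row 1; 5 bumps 6 from row 2; 6 starts row 3. P = [[2, 4, 7], [3, 5], [6]].
Insert 1: 1 bumps 2 from row 1; 2 bumps 3 from row 2; 3 bumps 6 from row 3; 6 starts row 4. P = [[1, 4, 7], [2, 5], [3], [6]].
Insert 8: appended to row 1. P = [[1, 4, 7, 8], [2, 5], [3], [6]].

So P = [[1, 4, 7, 8], [2, 5], [3], [6]], Q = [[1, 2, 5, 8], [3, 4], [6], [7]].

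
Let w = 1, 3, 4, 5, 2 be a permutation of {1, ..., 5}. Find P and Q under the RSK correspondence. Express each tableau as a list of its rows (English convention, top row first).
P = [[1, 2, 4, 5], [3]], Q = [[1, 2, 3, 4], [5]]

Insert each entry of the permutation into P by Schensted row insertion, recording in Q the position of each new cell.

Insert 1: appended to row 1. P = [[1]].
Insert 3: appended to row 1. P = [[1, 3]].
Insert 4: appended to row 1. P = [[1, 3, 4]].
Insert 5: appended to row 1. P = [[1, 3, 4, 5]].
Insert 2: 2 bumps 3 from row 1; 3 starts row 2. P = [[1, 2, 4, 5], [3]].

So P = [[1, 2, 4, 5], [3]], Q = [[1, 2, 3, 4], [5]].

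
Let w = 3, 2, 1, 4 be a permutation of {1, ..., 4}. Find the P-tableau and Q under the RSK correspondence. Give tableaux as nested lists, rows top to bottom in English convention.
Insert each entry of the permutation into P by Schensted row insertion, recording in Q the position of each new cell.

After inserting 3: P = [[3]].
After inserting 2: P = [[2], [3]].
After inserting 1: P = [[1], [2], [3]].
After inserting 4: P = [[1, 4], [2], [3]].

So P = [[1, 4], [2], [3]], Q = [[1, 4], [2], [3]].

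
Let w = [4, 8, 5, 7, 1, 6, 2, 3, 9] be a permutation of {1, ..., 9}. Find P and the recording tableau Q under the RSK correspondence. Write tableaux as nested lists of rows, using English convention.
Insert each entry of the permutation into P by Schensted row insertion, recording in Q the position of each new cell.

Insert 4: appended to row 1. P = [[4]].
Insert 8: appended to row 1. P = [[4, 8]].
Insert 5: 5 bumps 8 from row 1; 8 starts row 2. P = [[4, 5], [8]].
Insert 7: appended to row 1. P = [[4, 5, 7], [8]].
Insert 1: 1 bumps 4 from row 1; 4 bumps 8 from row 2; 8 starts row 3. P = [[1, 5, 7], [4], [8]].
Insert 6: 6 bumps 7 from row 1; 7 appends to row 2. P = [[1, 5, 6], [4, 7], [8]].
Insert 2: 2 bumps 5 from row 1; 5 bumps 7 from row 2; 7 bumps 8 from row 3; 8 starts row 4. P = [[1, 2, 6], [4, 5], [7], [8]].
Insert 3: 3 bumps 6 from row 1; 6 appends to row 2. P = [[1, 2, 3], [4, 5, 6], [7], [8]].
Insert 9: appended to row 1. P = [[1, 2, 3, 9], [4, 5, 6], [7], [8]].

So P = [[1, 2, 3, 9], [4, 5, 6], [7], [8]], Q = [[1, 2, 4, 9], [3, 6, 8], [5], [7]].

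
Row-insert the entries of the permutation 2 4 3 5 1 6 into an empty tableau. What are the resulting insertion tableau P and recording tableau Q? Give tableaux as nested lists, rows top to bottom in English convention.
P = [[1, 3, 5, 6], [2], [4]], Q = [[1, 2, 4, 6], [3], [5]]

Insert each entry of the permutation into P by Schensted row insertion, recording in Q the position of each new cell.

Insert 2: appended to row 1. P = [[2]].
Insert 4: appended to row 1. P = [[2, 4]].
Insert 3: 3 bumps 4 from row 1; 4 starts row 2. P = [[2, 3], [4]].
Insert 5: appended to row 1. P = [[2, 3, 5], [4]].
Insert 1: 1 bumps 2 from row 1; 2 bumps 4 from row 2; 4 starts row 3. P = [[1, 3, 5], [2], [4]].
Insert 6: appended to row 1. P = [[1, 3, 5, 6], [2], [4]].

So P = [[1, 3, 5, 6], [2], [4]], Q = [[1, 2, 4, 6], [3], [5]].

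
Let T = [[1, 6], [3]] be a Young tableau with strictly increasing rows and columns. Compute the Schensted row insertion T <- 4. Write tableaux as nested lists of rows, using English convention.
[[1, 4], [3, 6]]

In row 1, 4 replaces 6 (the leftmost entry greater than 4); 6 is bumped to row 2. 6 is appended to row 2. The new tableau is [[1, 4], [3, 6]].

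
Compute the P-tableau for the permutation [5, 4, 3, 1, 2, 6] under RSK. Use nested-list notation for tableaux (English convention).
Insert 5: appended to row 1. P = [[5]].
Insert 4: 4 bumps 5 from row 1; 5 starts row 2. P = [[4], [5]].
Insert 3: 3 bumps 4 from row 1; 4 bumps 5 from row 2; 5 starts row 3. P = [[3], [4], [5]].
Insert 1: 1 bumps 3 from row 1; 3 bumps 4 from row 2; 4 bumps 5 from row 3; 5 starts row 4. P = [[1], [3], [4], [5]].
Insert 2: appended to row 1. P = [[1, 2], [3], [4], [5]].
Insert 6: appended to row 1. P = [[1, 2, 6], [3], [4], [5]].

So P = [[1, 2, 6], [3], [4], [5]].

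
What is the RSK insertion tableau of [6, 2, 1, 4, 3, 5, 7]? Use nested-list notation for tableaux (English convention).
P = [[1, 3, 5, 7], [2, 4], [6]]

Insert 6: appended to row 1. P = [[6]].
Insert 2: 2 bumps 6 from row 1; 6 starts row 2. P = [[2], [6]].
Insert 1: 1 bumps 2 from row 1; 2 bumps 6 from row 2; 6 starts row 3. P = [[1], [2], [6]].
Insert 4: appended to row 1. P = [[1, 4], [2], [6]].
Insert 3: 3 bumps 4 from row 1; 4 appends to row 2. P = [[1, 3], [2, 4], [6]].
Insert 5: appended to row 1. P = [[1, 3, 5], [2, 4], [6]].
Insert 7: appended to row 1. P = [[1, 3, 5, 7], [2, 4], [6]].

So P = [[1, 3, 5, 7], [2, 4], [6]].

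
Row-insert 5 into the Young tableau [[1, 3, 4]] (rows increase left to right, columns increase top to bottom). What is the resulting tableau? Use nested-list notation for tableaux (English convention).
[[1, 3, 4, 5]]

5 is larger than every entry of row 1, so it is appended to row 1. The new tableau is [[1, 3, 4, 5]].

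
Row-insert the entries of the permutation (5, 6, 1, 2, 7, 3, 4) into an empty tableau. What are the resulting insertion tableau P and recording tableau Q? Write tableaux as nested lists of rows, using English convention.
Insert each entry of the permutation into P by Schensted row insertion, recording in Q the position of each new cell.

Insert 5: appended to row 1. P = [[5]], Q = [[1]].
Insert 6: appended to row 1. P = [[5, 6]], Q = [[1, 2]].
Insert 1: 1 bumps 5 from row 1; 5 starts row 2. P = [[1, 6], [5]], Q = [[1, 2], [3]].
Insert 2: 2 bumps 6 from row 1; 6 appends to row 2. P = [[1, 2], [5, 6]], Q = [[1, 2], [3, 4]].
Insert 7: appended to row 1. P = [[1, 2, 7], [5, 6]], Q = [[1, 2, 5], [3, 4]].
Insert 3: 3 bumps 7 from row 1; 7 appends to row 2. P = [[1, 2, 3], [5, 6, 7]], Q = [[1, 2, 5], [3, 4, 6]].
Insert 4: appended to row 1. P = [[1, 2, 3, 4], [5, 6, 7]], Q = [[1, 2, 5, 7], [3, 4, 6]].

So P = [[1, 2, 3, 4], [5, 6, 7]], Q = [[1, 2, 5, 7], [3, 4, 6]].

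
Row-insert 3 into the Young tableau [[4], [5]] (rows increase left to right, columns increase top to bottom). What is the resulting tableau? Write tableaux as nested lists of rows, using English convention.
In row 1, 3 replaces 4 (the leftmost entry greater than 3); 4 is bumped to row 2. In row 2, 4 replaces 5 (the leftmost entry greater than 4); 5 is bumped to row 3. 5 starts a new row 3. The new tableau is [[3], [4], [5]].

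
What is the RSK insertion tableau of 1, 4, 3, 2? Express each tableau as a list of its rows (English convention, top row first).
P = [[1, 2], [3], [4]]

Insert 1: appended to row 1. P = [[1]].
Insert 4: appended to row 1. P = [[1, 4]].
Insert 3: 3 bumps 4 from row 1; 4 starts row 2. P = [[1, 3], [4]].
Insert 2: 2 bumps 3 from row 1; 3 bumps 4 from row 2; 4 starts row 3. P = [[1, 2], [3], [4]].

So P = [[1, 2], [3], [4]].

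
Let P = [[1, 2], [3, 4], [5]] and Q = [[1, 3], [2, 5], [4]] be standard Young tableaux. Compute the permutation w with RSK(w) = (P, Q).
5 3 4 1 2

Reverse the RSK construction: for i from n down to 1, find the cell of Q containing i, remove the entry at that cell from P, and reverse-bump it up through P; the value ejected from row 1 is w(i).

Step i=5: Q has 5 at row 2, column 2; remove 4 from row 2 of P and reverse-bump: 4 enters row 1 and ejects 2. So w(5) = 2. P is now [[1, 4], [3], [5]].
Step i=4: Q has 4 at row 3, column 1; remove 5 from row 3 of P and reverse-bump: 5 enters row 2 and ejects 3; 3 enters row 1 and ejects 1. So w(4) = 1. P is now [[3, 4], [5]].
Step i=3: Q has 3 at row 1, column 2; remove that cell from P, ejecting 4. So w(3) = 4. P is now [[3], [5]].
Step i=2: Q has 2 at row 2, column 1; remove 5 from row 2 of P and reverse-bump: 5 enters row 1 and ejects 3. So w(2) = 3. P is now [[5]].
Step i=1: Q has 1 at row 1, column 1; remove that cell from P, ejecting 5. So w(1) = 5. P is now [].

So w = 5 3 4 1 2.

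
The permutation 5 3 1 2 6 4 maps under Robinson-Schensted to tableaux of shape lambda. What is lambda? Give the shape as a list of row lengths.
Row-insert each entry into an empty tableau.

After inserting 5: P = [[5]].
After inserting 3: P = [[3], [5]].
After inserting 1: P = [[1], [3], [5]].
After inserting 2: P = [[1, 2], [3], [5]].
After inserting 6: P = [[1, 2, 6], [3], [5]].
After inserting 4: P = [[1, 2, 4], [3, 6], [5]].

The final insertion tableau P = [[1, 2, 4], [3, 6], [5]] has shape [3, 2, 1].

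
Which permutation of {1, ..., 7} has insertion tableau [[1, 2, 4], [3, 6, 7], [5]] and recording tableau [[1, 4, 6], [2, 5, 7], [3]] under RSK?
Reverse the RSK construction: for i from n down to 1, find the cell of Q containing i, remove the entry at that cell from P, and reverse-bump it up through P; the value ejected from row 1 is w(i).

Step i=7: Q has 7 at row 2, column 3; remove 7 from row 2 of P and reverse-bump: 7 enters row 1 and ejects 4. So w(7) = 4. P is now [[1, 2, 7], [3, 6], [5]].
Step i=6: Q has 6 at row 1, column 3; remove that cell from P, ejecting 7. So w(6) = 7. P is now [[1, 2], [3, 6], [5]].
Step i=5: Q has 5 at row 2, column 2; remove 6 from row 2 of P and reverse-bump: 6 enters row 1 and ejects 2. So w(5) = 2. P is now [[1, 6], [3], [5]].
Step i=4: Q has 4 at row 1, column 2; remove that cell from P, ejecting 6. So w(4) = 6. P is now [[1], [3], [5]].
Step i=3: Q has 3 at row 3, column 1; remove 5 from row 3 of P and reverse-bump: 5 enters row 2 and ejects 3; 3 enters row 1 and ejects 1. So w(3) = 1. P is now [[3], [5]].
Step i=2: Q has 2 at row 2, column 1; remove 5 from row 2 of P and reverse-bump: 5 enters row 1 and ejects 3. So w(2) = 3. P is now [[5]].
Step i=1: Q has 1 at row 1, column 1; remove that cell from P, ejecting 5. So w(1) = 5. P is now [].

So w = 5 3 1 6 2 7 4.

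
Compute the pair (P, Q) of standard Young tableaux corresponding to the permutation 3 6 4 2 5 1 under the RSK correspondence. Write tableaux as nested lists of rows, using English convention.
P = [[1, 4, 5], [2], [3], [6]], Q = [[1, 2, 5], [3], [4], [6]]

Insert each entry of the permutation into P by Schensted row insertion, recording in Q the position of each new cell.

Insert 3: appended to row 1. P = [[3]].
Insert 6: appended to row 1. P = [[3, 6]].
Insert 4: 4 bumps 6 from row 1; 6 starts row 2. P = [[3, 4], [6]].
Insert 2: 2 bumps 3 from row 1; 3 bumps 6 from row 2; 6 starts row 3. P = [[2, 4], [3], [6]].
Insert 5: appended to row 1. P = [[2, 4, 5], [3], [6]].
Insert 1: 1 bumps 2 from row 1; 2 bumps 3 from row 2; 3 bumps 6 from row 3; 6 starts row 4. P = [[1, 4, 5], [2], [3], [6]].

So P = [[1, 4, 5], [2], [3], [6]], Q = [[1, 2, 5], [3], [4], [6]].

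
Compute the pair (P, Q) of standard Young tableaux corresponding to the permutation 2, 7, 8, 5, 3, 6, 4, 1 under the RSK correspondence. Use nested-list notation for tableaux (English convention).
Insert each entry of the permutation into P by Schensted row insertion, recording in Q the position of each new cell.

Insert 2: appended to row 1. P = [[2]].
Insert 7: appended to row 1. P = [[2, 7]].
Insert 8: appended to row 1. P = [[2, 7, 8]].
Insert 5: 5 bumps 7 from row 1; 7 starts row 2. P = [[2, 5, 8], [7]].
Insert 3: 3 bumps 5 from row 1; 5 bumps 7 from row 2; 7 starts row 3. P = [[2, 3, 8], [5], [7]].
Insert 6: 6 bumps 8 from row 1; 8 appends to row 2. P = [[2, 3, 6], [5, 8], [7]].
Insert 4: 4 bumps 6 from row 1; 6 bumps 8 from row 2; 8 appends to row 3. P = [[2, 3, 4], [5, 6], [7, 8]].
Insert 1: 1 bumps 2 from row 1; 2 bumps 5 from row 2; 5 bumps 7 from row 3; 7 starts row 4. P = [[1, 3, 4], [2, 6], [5, 8], [7]].

So P = [[1, 3, 4], [2, 6], [5, 8], [7]], Q = [[1, 2, 3], [4, 6], [5, 7], [8]].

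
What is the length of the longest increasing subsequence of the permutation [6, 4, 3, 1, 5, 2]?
2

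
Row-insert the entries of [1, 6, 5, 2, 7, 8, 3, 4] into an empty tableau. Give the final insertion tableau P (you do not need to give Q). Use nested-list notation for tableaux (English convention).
P = [[1, 2, 3, 4], [5, 7, 8], [6]]

Insert 1: appended to row 1. P = [[1]].
Insert 6: appended to row 1. P = [[1, 6]].
Insert 5: 5 bumps 6 from row 1; 6 starts row 2. P = [[1, 5], [6]].
Insert 2: 2 bumps 5 from row 1; 5 bumps 6 from row 2; 6 starts row 3. P = [[1, 2], [5], [6]].
Insert 7: appended to row 1. P = [[1, 2, 7], [5], [6]].
Insert 8: appended to row 1. P = [[1, 2, 7, 8], [5], [6]].
Insert 3: 3 bumps 7 from row 1; 7 appends to row 2. P = [[1, 2, 3, 8], [5, 7], [6]].
Insert 4: 4 bumps 8 from row 1; 8 appends to row 2. P = [[1, 2, 3, 4], [5, 7, 8], [6]].

So P = [[1, 2, 3, 4], [5, 7, 8], [6]].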